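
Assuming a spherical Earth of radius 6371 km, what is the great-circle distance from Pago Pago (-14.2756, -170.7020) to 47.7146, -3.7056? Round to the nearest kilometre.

16108 km

Δλ = -3.7056 − -170.7020 = 166.9964°.
Δφ = 47.7146 − -14.2756 = 61.9902°.
a = sin²(Δφ/2) + cos φ₁ · cos φ₂ · sin²(Δλ/2) = 0.908876.
c = 2·atan2(√a, √(1−a)) = 2.52829 rad → d = 6371·c ≈ 16107.74 km.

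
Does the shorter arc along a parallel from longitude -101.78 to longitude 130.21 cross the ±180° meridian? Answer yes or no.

Yes

Naïve |130.21 − -101.78| = 231.99° > 180°, so the shorter arc goes the other way round — across 180°.
Signed shortest Δλ = ((130.21 − -101.78 + 180) mod 360) − 180 = -128.01°.
Going west by 128.01° from -101.78° passes through 180° before reaching +130.21°.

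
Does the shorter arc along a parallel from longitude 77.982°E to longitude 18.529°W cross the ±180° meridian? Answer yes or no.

Signed shortest Δλ = ((-18.529 − 77.982 + 180) mod 360) − 180 = -96.511°.
Going west by 96.511° from +77.982° reaches -18.529° without touching 180°.

No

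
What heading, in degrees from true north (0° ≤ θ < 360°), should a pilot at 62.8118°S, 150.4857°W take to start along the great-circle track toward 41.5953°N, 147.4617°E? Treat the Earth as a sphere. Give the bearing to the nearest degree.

Δλ = 147.4617 − -150.4857 = 297.9474°; wrapped into (−180°, 180°]: -62.0526°.
θ = atan2( sin Δλ · cos φ₂ , cos φ₁ · sin φ₂ − sin φ₁ · cos φ₂ · cos Δλ )
  = atan2(-0.66064, 0.61509) = -47.045° → normalised to [0°, 360°): 312.955°.

313°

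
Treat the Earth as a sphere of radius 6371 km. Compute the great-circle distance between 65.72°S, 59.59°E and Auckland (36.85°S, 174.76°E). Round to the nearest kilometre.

7339 km

Δλ = 174.76 − 59.59 = 115.17°.
Δφ = -36.85 − -65.72 = 28.87°.
a = sin²(Δφ/2) + cos φ₁ · cos φ₂ · sin²(Δλ/2) = 0.296634.
c = 2·atan2(√a, √(1−a)) = 1.15192 rad → d = 6371·c ≈ 7338.90 km.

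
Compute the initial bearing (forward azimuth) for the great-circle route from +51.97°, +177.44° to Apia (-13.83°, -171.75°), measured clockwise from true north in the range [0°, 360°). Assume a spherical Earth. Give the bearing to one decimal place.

168.5°

Δλ = -171.75 − 177.44 = -349.19°; wrapped into (−180°, 180°]: 10.81°.
θ = atan2( sin Δλ · cos φ₂ , cos φ₁ · sin φ₂ − sin φ₁ · cos φ₂ · cos Δλ )
  = atan2(0.18212, -0.89855) = 168.543° → normalised to [0°, 360°): 168.543°.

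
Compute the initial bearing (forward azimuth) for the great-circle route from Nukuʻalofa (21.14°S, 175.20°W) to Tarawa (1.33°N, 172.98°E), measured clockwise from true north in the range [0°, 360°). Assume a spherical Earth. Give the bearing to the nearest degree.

Δλ = 172.98 − -175.20 = 348.18°; wrapped into (−180°, 180°]: -11.82°.
θ = atan2( sin Δλ · cos φ₂ , cos φ₁ · sin φ₂ − sin φ₁ · cos φ₂ · cos Δλ )
  = atan2(-0.20478, 0.37455) = -28.667° → normalised to [0°, 360°): 331.333°.

331°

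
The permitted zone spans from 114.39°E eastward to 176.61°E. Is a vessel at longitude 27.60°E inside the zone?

Band width going east from +114.39° to +176.61°: ((176.61 − 114.39) mod 360) = 62.22°.
Offset of +27.60° east of the west edge: ((27.60 − 114.39) mod 360) = 273.21°.
273.21° > 62.22° ⇒ outside.

No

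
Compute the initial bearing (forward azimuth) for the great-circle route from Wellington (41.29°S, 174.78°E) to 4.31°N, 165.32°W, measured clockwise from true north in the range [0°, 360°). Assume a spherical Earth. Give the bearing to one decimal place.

26.7°

Δλ = -165.32 − 174.78 = -340.10°; wrapped into (−180°, 180°]: 19.90°.
θ = atan2( sin Δλ · cos φ₂ , cos φ₁ · sin φ₂ − sin φ₁ · cos φ₂ · cos Δλ )
  = atan2(0.33942, 0.67518) = 26.689° → normalised to [0°, 360°): 26.689°.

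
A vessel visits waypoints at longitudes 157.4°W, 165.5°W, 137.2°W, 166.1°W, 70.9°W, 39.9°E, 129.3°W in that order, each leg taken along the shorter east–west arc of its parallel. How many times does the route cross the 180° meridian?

0

Leg 1: -157.4° → -165.5°, shortest Δλ = -8.1° (west) — does not cross 180°.
Leg 2: -165.5° → -137.2°, shortest Δλ = 28.3° (east) — does not cross 180°.
Leg 3: -137.2° → -166.1°, shortest Δλ = -28.9° (west) — does not cross 180°.
Leg 4: -166.1° → -70.9°, shortest Δλ = 95.2° (east) — does not cross 180°.
Leg 5: -70.9° → +39.9°, shortest Δλ = 110.8° (east) — does not cross 180°.
Leg 6: +39.9° → -129.3°, shortest Δλ = -169.2° (west) — does not cross 180°.
Total crossings: 0.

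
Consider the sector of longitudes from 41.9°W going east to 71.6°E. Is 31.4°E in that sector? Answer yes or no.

Yes

Band width going east from -41.9° to +71.6°: ((71.6 − -41.9) mod 360) = 113.5°.
Offset of +31.4° east of the west edge: ((31.4 − -41.9) mod 360) = 73.3°.
73.3° ≤ 113.5° ⇒ inside.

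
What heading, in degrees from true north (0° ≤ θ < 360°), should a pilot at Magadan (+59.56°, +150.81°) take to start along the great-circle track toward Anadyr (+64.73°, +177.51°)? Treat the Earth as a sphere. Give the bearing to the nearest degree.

56°

Δλ = 177.51 − 150.81 = 26.70°.
θ = atan2( sin Δλ · cos φ₂ , cos φ₁ · sin φ₂ − sin φ₁ · cos φ₂ · cos Δλ )
  = atan2(0.19181, 0.12936) = 56.004° → normalised to [0°, 360°): 56.004°.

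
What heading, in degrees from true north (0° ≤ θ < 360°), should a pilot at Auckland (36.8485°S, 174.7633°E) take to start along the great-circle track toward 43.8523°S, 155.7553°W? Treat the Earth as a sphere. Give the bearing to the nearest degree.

117°

Δλ = -155.7553 − 174.7633 = -330.5186°; wrapped into (−180°, 180°]: 29.4814°.
θ = atan2( sin Δλ · cos φ₂ , cos φ₁ · sin φ₂ − sin φ₁ · cos φ₂ · cos Δλ )
  = atan2(0.35490, -0.17793) = 116.628° → normalised to [0°, 360°): 116.628°.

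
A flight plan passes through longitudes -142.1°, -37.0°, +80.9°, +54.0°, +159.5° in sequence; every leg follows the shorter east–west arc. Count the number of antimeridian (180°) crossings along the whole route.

0

Leg 1: -142.1° → -37.0°, shortest Δλ = 105.1° (east) — does not cross 180°.
Leg 2: -37.0° → +80.9°, shortest Δλ = 117.9° (east) — does not cross 180°.
Leg 3: +80.9° → +54.0°, shortest Δλ = -26.9° (west) — does not cross 180°.
Leg 4: +54.0° → +159.5°, shortest Δλ = 105.5° (east) — does not cross 180°.
Total crossings: 0.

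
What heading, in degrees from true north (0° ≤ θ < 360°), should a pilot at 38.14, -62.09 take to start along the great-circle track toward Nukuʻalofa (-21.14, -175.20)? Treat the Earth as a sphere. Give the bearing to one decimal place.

Δλ = -175.20 − -62.09 = -113.11°.
θ = atan2( sin Δλ · cos φ₂ , cos φ₁ · sin φ₂ − sin φ₁ · cos φ₂ · cos Δλ )
  = atan2(-0.85786, -0.05756) = -93.839° → normalised to [0°, 360°): 266.161°.

266.2°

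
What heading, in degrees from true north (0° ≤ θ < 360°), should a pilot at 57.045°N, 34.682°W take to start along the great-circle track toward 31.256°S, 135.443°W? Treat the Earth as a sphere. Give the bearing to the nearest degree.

260°

Δλ = -135.443 − -34.682 = -100.761°.
θ = atan2( sin Δλ · cos φ₂ , cos φ₁ · sin φ₂ − sin φ₁ · cos φ₂ · cos Δλ )
  = atan2(-0.83982, -0.14832) = -100.016° → normalised to [0°, 360°): 259.984°.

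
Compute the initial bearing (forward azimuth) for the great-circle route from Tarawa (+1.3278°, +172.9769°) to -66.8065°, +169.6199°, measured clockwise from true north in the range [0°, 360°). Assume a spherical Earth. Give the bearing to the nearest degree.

Δλ = 169.6199 − 172.9769 = -3.3570°.
θ = atan2( sin Δλ · cos φ₂ , cos φ₁ · sin φ₂ − sin φ₁ · cos φ₂ · cos Δλ )
  = atan2(-0.02306, -0.92804) = -178.576° → normalised to [0°, 360°): 181.424°.

181°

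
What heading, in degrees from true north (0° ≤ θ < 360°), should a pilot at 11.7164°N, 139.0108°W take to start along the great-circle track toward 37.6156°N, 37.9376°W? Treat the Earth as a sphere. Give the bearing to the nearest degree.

51°

Δλ = -37.9376 − -139.0108 = 101.0732°.
θ = atan2( sin Δλ · cos φ₂ , cos φ₁ · sin φ₂ − sin φ₁ · cos φ₂ · cos Δλ )
  = atan2(0.77738, 0.62854) = 51.043° → normalised to [0°, 360°): 51.043°.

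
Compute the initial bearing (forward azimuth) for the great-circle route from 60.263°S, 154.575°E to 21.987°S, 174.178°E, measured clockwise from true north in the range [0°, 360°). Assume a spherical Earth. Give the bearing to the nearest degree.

Δλ = 174.178 − 154.575 = 19.603°.
θ = atan2( sin Δλ · cos φ₂ , cos φ₁ · sin φ₂ − sin φ₁ · cos φ₂ · cos Δλ )
  = atan2(0.31110, 0.57278) = 28.508° → normalised to [0°, 360°): 28.508°.

29°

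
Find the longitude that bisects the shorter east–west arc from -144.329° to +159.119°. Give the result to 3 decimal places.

-172.605°

Signed shortest Δλ from -144.329° to +159.119° is -56.552°.
Midpoint longitude = -144.329° + (-56.552°)/2 = -144.329° − 28.276° = -172.605°.
(The naïve average (-144.329 + +159.119)/2 = 7.395° is on the wrong side of the globe.)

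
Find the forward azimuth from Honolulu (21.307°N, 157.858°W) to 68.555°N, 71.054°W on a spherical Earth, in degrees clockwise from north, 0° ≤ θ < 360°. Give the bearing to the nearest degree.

Δλ = -71.054 − -157.858 = 86.804°.
θ = atan2( sin Δλ · cos φ₂ , cos φ₁ · sin φ₂ − sin φ₁ · cos φ₂ · cos Δλ )
  = atan2(0.36504, 0.85974) = 23.006° → normalised to [0°, 360°): 23.006°.

23°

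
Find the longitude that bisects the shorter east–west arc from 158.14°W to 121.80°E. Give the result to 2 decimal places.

161.83°E

Signed shortest Δλ from -158.14° to +121.80° is -80.06°.
Midpoint longitude = -158.14° + (-80.06°)/2 = -158.14° − 40.03° = -198.17°.
Normalise into (−180°, 180°]: +161.83°.
(The naïve average (-158.14 + +121.80)/2 = -18.17° is on the wrong side of the globe.)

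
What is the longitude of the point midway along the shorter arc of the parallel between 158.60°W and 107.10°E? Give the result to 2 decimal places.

154.25°E

Signed shortest Δλ from -158.60° to +107.10° is -94.30°.
Midpoint longitude = -158.60° + (-94.30°)/2 = -158.60° − 47.15° = -205.75°.
Normalise into (−180°, 180°]: +154.25°.
(The naïve average (-158.60 + +107.10)/2 = -25.75° is on the wrong side of the globe.)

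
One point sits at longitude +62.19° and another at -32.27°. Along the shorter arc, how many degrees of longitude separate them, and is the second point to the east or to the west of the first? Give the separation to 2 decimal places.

Raw difference: -32.27 − 62.19 = -94.46°.
Normalise into (−180°, 180°]: -94.46° stays -94.46°.
Negative ⇒ the second point lies to the west; separation 94.46°.

94.46° west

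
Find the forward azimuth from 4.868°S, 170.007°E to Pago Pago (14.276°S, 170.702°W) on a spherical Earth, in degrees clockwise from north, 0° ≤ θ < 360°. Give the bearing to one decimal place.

117.7°

Δλ = -170.702 − 170.007 = -340.709°; wrapped into (−180°, 180°]: 19.291°.
θ = atan2( sin Δλ · cos φ₂ , cos φ₁ · sin φ₂ − sin φ₁ · cos φ₂ · cos Δλ )
  = atan2(0.32016, -0.16808) = 117.699° → normalised to [0°, 360°): 117.699°.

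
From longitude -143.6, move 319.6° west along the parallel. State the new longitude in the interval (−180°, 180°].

-103.2°

Start at -143.6°; shift −319.6° → -463.2°.
-463.2° lies outside (−180°, 180°]; add 360° → -103.2°.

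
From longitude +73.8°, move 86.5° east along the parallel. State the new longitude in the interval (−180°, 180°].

+160.3°

Start at +73.8°; shift +86.5° → +160.3°.
+160.3° already lies in (−180°, 180°].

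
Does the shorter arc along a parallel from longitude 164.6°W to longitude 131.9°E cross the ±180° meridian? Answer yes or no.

Naïve |131.9 − -164.6| = 296.5° > 180°, so the shorter arc goes the other way round — across 180°.
Signed shortest Δλ = ((131.9 − -164.6 + 180) mod 360) − 180 = -63.5°.
Going west by 63.5° from -164.6° passes through 180° before reaching +131.9°.

Yes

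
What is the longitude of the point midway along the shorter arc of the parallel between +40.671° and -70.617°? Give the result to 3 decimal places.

Signed shortest Δλ from +40.671° to -70.617° is -111.288°.
Midpoint longitude = +40.671° + (-111.288°)/2 = +40.671° − 55.644° = -14.973°.

-14.973°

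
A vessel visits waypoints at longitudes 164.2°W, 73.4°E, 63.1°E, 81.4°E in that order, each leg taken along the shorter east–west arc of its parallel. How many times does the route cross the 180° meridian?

1

Leg 1: -164.2° → +73.4°, shortest Δλ = -122.4° (west) — crosses 180°.
Leg 2: +73.4° → +63.1°, shortest Δλ = -10.3° (west) — does not cross 180°.
Leg 3: +63.1° → +81.4°, shortest Δλ = 18.3° (east) — does not cross 180°.
Total crossings: 1.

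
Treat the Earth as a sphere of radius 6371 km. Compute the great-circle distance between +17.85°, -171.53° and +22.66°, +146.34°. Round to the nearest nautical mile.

Δλ = 146.34 − -171.53 = 317.87°; wrapped into (−180°, 180°]: -42.13°.
Δφ = 22.66 − 17.85 = 4.81°.
a = sin²(Δφ/2) + cos φ₁ · cos φ₂ · sin²(Δλ/2) = 0.115237.
c = 2·atan2(√a, √(1−a)) = 0.69270 rad → d = 6371·c ≈ 4413.19 km ≈ 2382.93 nmi.

2383 nmi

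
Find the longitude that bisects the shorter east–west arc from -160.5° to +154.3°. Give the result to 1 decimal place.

Signed shortest Δλ from -160.5° to +154.3° is -45.2°.
Midpoint longitude = -160.5° + (-45.2°)/2 = -160.5° − 22.6° = -183.1°.
Normalise into (−180°, 180°]: +176.9°.
(The naïve average (-160.5 + +154.3)/2 = -3.1° is on the wrong side of the globe.)

+176.9°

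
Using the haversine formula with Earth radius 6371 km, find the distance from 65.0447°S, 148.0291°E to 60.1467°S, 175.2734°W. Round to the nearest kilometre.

1924 km

Δλ = -175.2734 − 148.0291 = -323.3025°; wrapped into (−180°, 180°]: 36.6975°.
Δφ = -60.1467 − -65.0447 = 4.8980°.
a = sin²(Δφ/2) + cos φ₁ · cos φ₂ · sin²(Δλ/2) = 0.022639.
c = 2·atan2(√a, √(1−a)) = 0.30207 rad → d = 6371·c ≈ 1924.49 km.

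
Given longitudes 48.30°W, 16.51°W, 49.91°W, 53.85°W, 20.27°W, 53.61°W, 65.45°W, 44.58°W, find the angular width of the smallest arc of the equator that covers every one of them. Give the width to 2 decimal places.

Sort the longitudes: -65.45°, -53.85°, -53.61°, -49.91°, -48.30°, -44.58°, -20.27°, -16.51°.
Eastward gaps between consecutive values (wrapping around): 11.60°, 0.24°, 3.70°, 1.61°, 3.72°, 24.31°, 3.76°, 311.06°.
Largest gap = 311.06° ⇒ minimal covering band is its complement: 360° − 311.06° = 48.94°.
Band runs from -65.45° eastward to -16.51°.

48.94°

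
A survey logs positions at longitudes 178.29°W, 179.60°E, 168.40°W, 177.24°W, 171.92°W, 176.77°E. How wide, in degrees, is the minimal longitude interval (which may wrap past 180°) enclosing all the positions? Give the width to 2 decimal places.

Sort the longitudes: -178.29°, -177.24°, -171.92°, -168.40°, +176.77°, +179.60°.
Eastward gaps between consecutive values (wrapping around): 1.05°, 5.32°, 3.52°, 345.17°, 2.83°, 2.11°.
Largest gap = 345.17° ⇒ minimal covering band is its complement: 360° − 345.17° = 14.83°.
Band runs from +176.77° eastward to -168.40°, crossing the antimeridian.

14.83°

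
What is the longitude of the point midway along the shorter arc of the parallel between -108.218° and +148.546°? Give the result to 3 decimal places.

-159.836°

Signed shortest Δλ from -108.218° to +148.546° is -103.236°.
Midpoint longitude = -108.218° + (-103.236°)/2 = -108.218° − 51.618° = -159.836°.
(The naïve average (-108.218 + +148.546)/2 = 20.164° is on the wrong side of the globe.)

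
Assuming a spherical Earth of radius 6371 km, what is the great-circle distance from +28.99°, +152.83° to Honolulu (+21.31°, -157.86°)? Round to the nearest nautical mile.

2700 nmi

Δλ = -157.86 − 152.83 = -310.69°; wrapped into (−180°, 180°]: 49.31°.
Δφ = 21.31 − 28.99 = -7.68°.
a = sin²(Δφ/2) + cos φ₁ · cos φ₂ · sin²(Δλ/2) = 0.146291.
c = 2·atan2(√a, √(1−a)) = 0.78496 rad → d = 6371·c ≈ 5000.97 km ≈ 2700.31 nmi.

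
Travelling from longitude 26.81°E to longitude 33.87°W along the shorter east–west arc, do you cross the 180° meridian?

No

Signed shortest Δλ = ((-33.87 − 26.81 + 180) mod 360) − 180 = -60.68°.
Going west by 60.68° from +26.81° reaches -33.87° without touching 180°.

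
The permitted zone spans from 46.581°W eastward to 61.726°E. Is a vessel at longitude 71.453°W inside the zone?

No

Band width going east from -46.581° to +61.726°: ((61.726 − -46.581) mod 360) = 108.307°.
Offset of -71.453° east of the west edge: ((-71.453 − -46.581) mod 360) = 335.128°.
335.128° > 108.307° ⇒ outside.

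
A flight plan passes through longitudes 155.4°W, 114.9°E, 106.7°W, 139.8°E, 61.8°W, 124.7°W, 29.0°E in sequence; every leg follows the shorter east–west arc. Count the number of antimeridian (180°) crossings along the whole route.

4

Leg 1: -155.4° → +114.9°, shortest Δλ = -89.7° (west) — crosses 180°.
Leg 2: +114.9° → -106.7°, shortest Δλ = 138.4° (east) — crosses 180°.
Leg 3: -106.7° → +139.8°, shortest Δλ = -113.5° (west) — crosses 180°.
Leg 4: +139.8° → -61.8°, shortest Δλ = 158.4° (east) — crosses 180°.
Leg 5: -61.8° → -124.7°, shortest Δλ = -62.9° (west) — does not cross 180°.
Leg 6: -124.7° → +29.0°, shortest Δλ = 153.7° (east) — does not cross 180°.
Total crossings: 4.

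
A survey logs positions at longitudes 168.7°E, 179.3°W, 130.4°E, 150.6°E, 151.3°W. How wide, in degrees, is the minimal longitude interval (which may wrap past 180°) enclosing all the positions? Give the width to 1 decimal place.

78.3°

Sort the longitudes: -179.3°, -151.3°, +130.4°, +150.6°, +168.7°.
Eastward gaps between consecutive values (wrapping around): 28.0°, 281.7°, 20.2°, 18.1°, 12.0°.
Largest gap = 281.7° ⇒ minimal covering band is its complement: 360° − 281.7° = 78.3°.
Band runs from +130.4° eastward to -151.3°, crossing the antimeridian.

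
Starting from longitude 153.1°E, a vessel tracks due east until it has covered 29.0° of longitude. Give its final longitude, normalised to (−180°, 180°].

Start at +153.1°; shift +29.0° → +182.1°.
+182.1° lies outside (−180°, 180°]; subtract 360° → -177.9°.

177.9°W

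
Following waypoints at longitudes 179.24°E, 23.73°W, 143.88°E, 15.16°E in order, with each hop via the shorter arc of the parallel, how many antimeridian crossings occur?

1

Leg 1: +179.24° → -23.73°, shortest Δλ = 157.03° (east) — crosses 180°.
Leg 2: -23.73° → +143.88°, shortest Δλ = 167.61° (east) — does not cross 180°.
Leg 3: +143.88° → +15.16°, shortest Δλ = -128.72° (west) — does not cross 180°.
Total crossings: 1.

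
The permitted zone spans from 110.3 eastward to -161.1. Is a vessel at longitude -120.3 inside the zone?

Band width going east from +110.3° to -161.1°: ((-161.1 − 110.3) mod 360) = 88.6°.
Offset of -120.3° east of the west edge: ((-120.3 − 110.3) mod 360) = 129.4°.
129.4° > 88.6° ⇒ outside.

No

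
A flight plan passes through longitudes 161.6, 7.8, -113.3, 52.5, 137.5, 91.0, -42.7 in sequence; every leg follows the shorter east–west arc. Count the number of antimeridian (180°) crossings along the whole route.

Leg 1: +161.6° → +7.8°, shortest Δλ = -153.8° (west) — does not cross 180°.
Leg 2: +7.8° → -113.3°, shortest Δλ = -121.1° (west) — does not cross 180°.
Leg 3: -113.3° → +52.5°, shortest Δλ = 165.8° (east) — does not cross 180°.
Leg 4: +52.5° → +137.5°, shortest Δλ = 85.0° (east) — does not cross 180°.
Leg 5: +137.5° → +91.0°, shortest Δλ = -46.5° (west) — does not cross 180°.
Leg 6: +91.0° → -42.7°, shortest Δλ = -133.7° (west) — does not cross 180°.
Total crossings: 0.

0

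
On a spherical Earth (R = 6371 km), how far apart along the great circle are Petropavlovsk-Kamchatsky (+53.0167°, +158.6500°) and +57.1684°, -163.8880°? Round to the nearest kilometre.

Δλ = -163.8880 − 158.6500 = -322.5380°; wrapped into (−180°, 180°]: 37.4620°.
Δφ = 57.1684 − 53.0167 = 4.1517°.
a = sin²(Δφ/2) + cos φ₁ · cos φ₂ · sin²(Δλ/2) = 0.034946.
c = 2·atan2(√a, √(1−a)) = 0.37609 rad → d = 6371·c ≈ 2396.08 km.

2396 km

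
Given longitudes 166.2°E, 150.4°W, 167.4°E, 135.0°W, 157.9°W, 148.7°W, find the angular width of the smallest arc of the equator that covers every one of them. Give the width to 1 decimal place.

Sort the longitudes: -157.9°, -150.4°, -148.7°, -135.0°, +166.2°, +167.4°.
Eastward gaps between consecutive values (wrapping around): 7.5°, 1.7°, 13.7°, 301.2°, 1.2°, 34.7°.
Largest gap = 301.2° ⇒ minimal covering band is its complement: 360° − 301.2° = 58.8°.
Band runs from +166.2° eastward to -135.0°, crossing the antimeridian.

58.8°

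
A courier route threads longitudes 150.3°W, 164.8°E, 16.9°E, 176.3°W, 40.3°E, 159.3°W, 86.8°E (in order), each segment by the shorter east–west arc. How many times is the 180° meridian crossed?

Leg 1: -150.3° → +164.8°, shortest Δλ = -44.9° (west) — crosses 180°.
Leg 2: +164.8° → +16.9°, shortest Δλ = -147.9° (west) — does not cross 180°.
Leg 3: +16.9° → -176.3°, shortest Δλ = 166.8° (east) — crosses 180°.
Leg 4: -176.3° → +40.3°, shortest Δλ = -143.4° (west) — crosses 180°.
Leg 5: +40.3° → -159.3°, shortest Δλ = 160.4° (east) — crosses 180°.
Leg 6: -159.3° → +86.8°, shortest Δλ = -113.9° (west) — crosses 180°.
Total crossings: 5.

5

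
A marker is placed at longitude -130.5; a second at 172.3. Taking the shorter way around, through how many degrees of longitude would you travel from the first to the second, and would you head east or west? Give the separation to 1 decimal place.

57.2° west

Raw difference: 172.3 − -130.5 = 302.8°.
Normalise into (−180°, 180°]: 302.8° − 360° = -57.2°.
Negative ⇒ the second point lies to the west; separation 57.2°.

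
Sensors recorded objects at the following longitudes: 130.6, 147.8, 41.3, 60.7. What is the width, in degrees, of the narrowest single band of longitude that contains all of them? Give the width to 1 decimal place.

106.5°

Sort the longitudes: +41.3°, +60.7°, +130.6°, +147.8°.
Eastward gaps between consecutive values (wrapping around): 19.4°, 69.9°, 17.2°, 253.5°.
Largest gap = 253.5° ⇒ minimal covering band is its complement: 360° − 253.5° = 106.5°.
Band runs from +41.3° eastward to +147.8°.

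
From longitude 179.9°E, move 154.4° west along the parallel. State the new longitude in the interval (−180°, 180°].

Start at +179.9°; shift −154.4° → +25.5°.
+25.5° already lies in (−180°, 180°].

25.5°E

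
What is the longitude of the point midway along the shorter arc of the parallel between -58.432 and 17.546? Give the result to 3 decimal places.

Signed shortest Δλ from -58.432° to +17.546° is +75.978°.
Midpoint longitude = -58.432° + (+75.978°)/2 = -58.432° + 37.989° = -20.443°.

-20.443°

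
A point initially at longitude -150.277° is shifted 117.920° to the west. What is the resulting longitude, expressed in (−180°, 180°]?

+91.803°

Start at -150.277°; shift −117.920° → -268.197°.
-268.197° lies outside (−180°, 180°]; add 360° → +91.803°.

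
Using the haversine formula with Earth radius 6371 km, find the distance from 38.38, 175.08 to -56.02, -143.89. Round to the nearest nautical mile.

6041 nmi

Δλ = -143.89 − 175.08 = -318.97°; wrapped into (−180°, 180°]: 41.03°.
Δφ = -56.02 − 38.38 = -94.40°.
a = sin²(Δφ/2) + cos φ₁ · cos φ₂ · sin²(Δλ/2) = 0.592169.
c = 2·atan2(√a, √(1−a)) = 1.75620 rad → d = 6371·c ≈ 11188.72 km ≈ 6041.43 nmi.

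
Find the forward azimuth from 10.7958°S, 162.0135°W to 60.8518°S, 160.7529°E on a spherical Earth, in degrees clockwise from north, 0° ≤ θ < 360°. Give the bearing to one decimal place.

Δλ = 160.7529 − -162.0135 = 322.7664°; wrapped into (−180°, 180°]: -37.2336°.
θ = atan2( sin Δλ · cos φ₂ , cos φ₁ · sin φ₂ − sin φ₁ · cos φ₂ · cos Δλ )
  = atan2(-0.29471, -0.78527) = -159.429° → normalised to [0°, 360°): 200.571°.

200.6°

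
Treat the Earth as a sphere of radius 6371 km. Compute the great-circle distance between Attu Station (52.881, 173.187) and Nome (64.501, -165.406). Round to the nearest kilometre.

1772 km

Δλ = -165.406 − 173.187 = -338.593°; wrapped into (−180°, 180°]: 21.407°.
Δφ = 64.501 − 52.881 = 11.620°.
a = sin²(Δφ/2) + cos φ₁ · cos φ₂ · sin²(Δλ/2) = 0.019209.
c = 2·atan2(√a, √(1−a)) = 0.27809 rad → d = 6371·c ≈ 1771.69 km.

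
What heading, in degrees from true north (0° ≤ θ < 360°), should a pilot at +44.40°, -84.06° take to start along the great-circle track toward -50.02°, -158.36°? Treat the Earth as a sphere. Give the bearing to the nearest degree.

Δλ = -158.36 − -84.06 = -74.30°.
θ = atan2( sin Δλ · cos φ₂ , cos φ₁ · sin φ₂ − sin φ₁ · cos φ₂ · cos Δλ )
  = atan2(-0.61855, -0.66913) = -137.249° → normalised to [0°, 360°): 222.751°.

223°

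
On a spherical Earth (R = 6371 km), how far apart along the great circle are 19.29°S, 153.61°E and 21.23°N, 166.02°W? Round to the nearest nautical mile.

3397 nmi

Δλ = -166.02 − 153.61 = -319.63°; wrapped into (−180°, 180°]: 40.37°.
Δφ = 21.23 − -19.29 = 40.52°.
a = sin²(Δφ/2) + cos φ₁ · cos φ₂ · sin²(Δλ/2) = 0.224661.
c = 2·atan2(√a, √(1−a)) = 0.98762 rad → d = 6371·c ≈ 6292.12 km ≈ 3397.48 nmi.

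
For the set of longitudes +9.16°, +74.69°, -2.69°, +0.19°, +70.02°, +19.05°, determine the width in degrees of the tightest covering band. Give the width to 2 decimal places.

Sort the longitudes: -2.69°, +0.19°, +9.16°, +19.05°, +70.02°, +74.69°.
Eastward gaps between consecutive values (wrapping around): 2.88°, 8.97°, 9.89°, 50.97°, 4.67°, 282.62°.
Largest gap = 282.62° ⇒ minimal covering band is its complement: 360° − 282.62° = 77.38°.
Band runs from -2.69° eastward to +74.69°.

77.38°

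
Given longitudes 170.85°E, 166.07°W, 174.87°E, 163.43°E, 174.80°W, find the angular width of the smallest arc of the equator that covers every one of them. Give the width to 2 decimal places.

Sort the longitudes: -174.80°, -166.07°, +163.43°, +170.85°, +174.87°.
Eastward gaps between consecutive values (wrapping around): 8.73°, 329.50°, 7.42°, 4.02°, 10.33°.
Largest gap = 329.50° ⇒ minimal covering band is its complement: 360° − 329.50° = 30.50°.
Band runs from +163.43° eastward to -166.07°, crossing the antimeridian.

30.50°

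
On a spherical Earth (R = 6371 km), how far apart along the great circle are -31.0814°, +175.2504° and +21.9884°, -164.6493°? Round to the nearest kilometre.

6278 km

Δλ = -164.6493 − 175.2504 = -339.8997°; wrapped into (−180°, 180°]: 20.1003°.
Δφ = 21.9884 − -31.0814 = 53.0698°.
a = sin²(Δφ/2) + cos φ₁ · cos φ₂ · sin²(Δλ/2) = 0.223764.
c = 2·atan2(√a, √(1−a)) = 0.98547 rad → d = 6371·c ≈ 6278.42 km.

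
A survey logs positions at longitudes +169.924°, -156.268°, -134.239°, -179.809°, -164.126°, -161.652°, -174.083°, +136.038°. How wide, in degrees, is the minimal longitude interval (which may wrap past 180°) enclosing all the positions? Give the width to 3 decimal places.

Sort the longitudes: -179.809°, -174.083°, -164.126°, -161.652°, -156.268°, -134.239°, +136.038°, +169.924°.
Eastward gaps between consecutive values (wrapping around): 5.726°, 9.957°, 2.474°, 5.384°, 22.029°, 270.277°, 33.886°, 10.267°.
Largest gap = 270.277° ⇒ minimal covering band is its complement: 360° − 270.277° = 89.723°.
Band runs from +136.038° eastward to -134.239°, crossing the antimeridian.

89.723°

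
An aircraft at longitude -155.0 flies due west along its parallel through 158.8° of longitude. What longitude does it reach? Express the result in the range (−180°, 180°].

+46.2°

Start at -155.0°; shift −158.8° → -313.8°.
-313.8° lies outside (−180°, 180°]; add 360° → +46.2°.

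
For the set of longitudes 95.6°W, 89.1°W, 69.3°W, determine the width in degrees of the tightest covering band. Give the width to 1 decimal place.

26.3°

Sort the longitudes: -95.6°, -89.1°, -69.3°.
Eastward gaps between consecutive values (wrapping around): 6.5°, 19.8°, 333.7°.
Largest gap = 333.7° ⇒ minimal covering band is its complement: 360° − 333.7° = 26.3°.
Band runs from -95.6° eastward to -69.3°.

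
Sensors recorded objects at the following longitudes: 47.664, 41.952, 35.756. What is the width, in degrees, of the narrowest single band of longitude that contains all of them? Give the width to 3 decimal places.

11.908°

Sort the longitudes: +35.756°, +41.952°, +47.664°.
Eastward gaps between consecutive values (wrapping around): 6.196°, 5.712°, 348.092°.
Largest gap = 348.092° ⇒ minimal covering band is its complement: 360° − 348.092° = 11.908°.
Band runs from +35.756° eastward to +47.664°.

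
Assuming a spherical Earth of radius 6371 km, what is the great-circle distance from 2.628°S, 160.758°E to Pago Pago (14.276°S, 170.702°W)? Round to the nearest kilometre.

3390 km

Δλ = -170.702 − 160.758 = -331.460°; wrapped into (−180°, 180°]: 28.540°.
Δφ = -14.276 − -2.628 = -11.648°.
a = sin²(Δφ/2) + cos φ₁ · cos φ₂ · sin²(Δλ/2) = 0.069117.
c = 2·atan2(√a, √(1−a)) = 0.53205 rad → d = 6371·c ≈ 3389.72 km.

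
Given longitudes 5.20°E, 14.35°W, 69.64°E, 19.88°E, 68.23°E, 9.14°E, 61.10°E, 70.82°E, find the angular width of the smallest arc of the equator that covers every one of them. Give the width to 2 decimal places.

Sort the longitudes: -14.35°, +5.20°, +9.14°, +19.88°, +61.10°, +68.23°, +69.64°, +70.82°.
Eastward gaps between consecutive values (wrapping around): 19.55°, 3.94°, 10.74°, 41.22°, 7.13°, 1.41°, 1.18°, 274.83°.
Largest gap = 274.83° ⇒ minimal covering band is its complement: 360° − 274.83° = 85.17°.
Band runs from -14.35° eastward to +70.82°.

85.17°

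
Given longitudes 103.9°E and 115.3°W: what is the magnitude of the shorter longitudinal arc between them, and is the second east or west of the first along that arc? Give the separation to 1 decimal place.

140.8° east

Raw difference: -115.3 − 103.9 = -219.2°.
Normalise into (−180°, 180°]: -219.2° + 360° = 140.8°.
Positive ⇒ the second point lies to the east; separation 140.8°.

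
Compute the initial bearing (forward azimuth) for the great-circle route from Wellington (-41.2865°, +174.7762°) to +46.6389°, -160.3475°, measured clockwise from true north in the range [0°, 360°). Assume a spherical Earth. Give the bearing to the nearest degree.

Δλ = -160.3475 − 174.7762 = -335.1237°; wrapped into (−180°, 180°]: 24.8763°.
θ = atan2( sin Δλ · cos φ₂ , cos φ₁ · sin φ₂ − sin φ₁ · cos φ₂ · cos Δλ )
  = atan2(0.28882, 0.95731) = 16.789° → normalised to [0°, 360°): 16.789°.

17°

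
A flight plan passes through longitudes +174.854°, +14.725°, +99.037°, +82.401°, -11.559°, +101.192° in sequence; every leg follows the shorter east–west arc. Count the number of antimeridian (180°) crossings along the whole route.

0

Leg 1: +174.854° → +14.725°, shortest Δλ = -160.129° (west) — does not cross 180°.
Leg 2: +14.725° → +99.037°, shortest Δλ = 84.312° (east) — does not cross 180°.
Leg 3: +99.037° → +82.401°, shortest Δλ = -16.636° (west) — does not cross 180°.
Leg 4: +82.401° → -11.559°, shortest Δλ = -93.96° (west) — does not cross 180°.
Leg 5: -11.559° → +101.192°, shortest Δλ = 112.751° (east) — does not cross 180°.
Total crossings: 0.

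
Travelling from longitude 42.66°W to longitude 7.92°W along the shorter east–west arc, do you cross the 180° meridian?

Signed shortest Δλ = ((-7.92 − -42.66 + 180) mod 360) − 180 = 34.74°.
Going east by 34.74° from -42.66° reaches -7.92° without touching 180°.

No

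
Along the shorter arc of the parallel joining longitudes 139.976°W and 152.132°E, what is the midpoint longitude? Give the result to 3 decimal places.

173.922°W

Signed shortest Δλ from -139.976° to +152.132° is -67.892°.
Midpoint longitude = -139.976° + (-67.892°)/2 = -139.976° − 33.946° = -173.922°.
(The naïve average (-139.976 + +152.132)/2 = 6.078° is on the wrong side of the globe.)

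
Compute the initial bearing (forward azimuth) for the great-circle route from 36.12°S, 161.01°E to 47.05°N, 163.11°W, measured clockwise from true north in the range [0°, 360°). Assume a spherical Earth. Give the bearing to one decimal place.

Δλ = -163.11 − 161.01 = -324.12°; wrapped into (−180°, 180°]: 35.88°.
θ = atan2( sin Δλ · cos φ₂ , cos φ₁ · sin φ₂ − sin φ₁ · cos φ₂ · cos Δλ )
  = atan2(0.39934, 0.91669) = 23.539° → normalised to [0°, 360°): 23.539°.

23.5°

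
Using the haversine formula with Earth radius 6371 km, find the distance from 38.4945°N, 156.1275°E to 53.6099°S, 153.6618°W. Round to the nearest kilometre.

11316 km

Δλ = -153.6618 − 156.1275 = -309.7893°; wrapped into (−180°, 180°]: 50.2107°.
Δφ = -53.6099 − 38.4945 = -92.1044°.
a = sin²(Δφ/2) + cos φ₁ · cos φ₂ · sin²(Δλ/2) = 0.601949.
c = 2·atan2(√a, √(1−a)) = 1.77614 rad → d = 6371·c ≈ 11315.76 km.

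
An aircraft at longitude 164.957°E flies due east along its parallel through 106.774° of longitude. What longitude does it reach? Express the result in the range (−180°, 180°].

Start at +164.957°; shift +106.774° → +271.731°.
+271.731° lies outside (−180°, 180°]; subtract 360° → -88.269°.

88.269°W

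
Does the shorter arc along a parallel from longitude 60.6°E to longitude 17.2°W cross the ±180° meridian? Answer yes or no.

No

Signed shortest Δλ = ((-17.2 − 60.6 + 180) mod 360) − 180 = -77.8°.
Going west by 77.8° from +60.6° reaches -17.2° without touching 180°.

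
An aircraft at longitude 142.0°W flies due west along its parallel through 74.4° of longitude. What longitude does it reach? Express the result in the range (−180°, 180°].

Start at -142.0°; shift −74.4° → -216.4°.
-216.4° lies outside (−180°, 180°]; add 360° → +143.6°.

143.6°E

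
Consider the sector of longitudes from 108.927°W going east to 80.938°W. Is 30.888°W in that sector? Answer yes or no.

Band width going east from -108.927° to -80.938°: ((-80.938 − -108.927) mod 360) = 27.989°.
Offset of -30.888° east of the west edge: ((-30.888 − -108.927) mod 360) = 78.039°.
78.039° > 27.989° ⇒ outside.

No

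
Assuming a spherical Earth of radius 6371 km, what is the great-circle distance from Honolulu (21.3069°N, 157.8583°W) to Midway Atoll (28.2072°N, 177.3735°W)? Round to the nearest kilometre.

Δλ = -177.3735 − -157.8583 = -19.5152°.
Δφ = 28.2072 − 21.3069 = 6.9003°.
a = sin²(Δφ/2) + cos φ₁ · cos φ₂ · sin²(Δλ/2) = 0.027204.
c = 2·atan2(√a, √(1−a)) = 0.33139 rad → d = 6371·c ≈ 2111.26 km.

2111 km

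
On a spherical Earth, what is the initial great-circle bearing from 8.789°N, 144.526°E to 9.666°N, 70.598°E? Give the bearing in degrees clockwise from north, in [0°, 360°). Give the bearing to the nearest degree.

Δλ = 70.598 − 144.526 = -73.928°.
θ = atan2( sin Δλ · cos φ₂ , cos φ₁ · sin φ₂ − sin φ₁ · cos φ₂ · cos Δλ )
  = atan2(-0.94727, 0.12423) = -82.528° → normalised to [0°, 360°): 277.472°.

277°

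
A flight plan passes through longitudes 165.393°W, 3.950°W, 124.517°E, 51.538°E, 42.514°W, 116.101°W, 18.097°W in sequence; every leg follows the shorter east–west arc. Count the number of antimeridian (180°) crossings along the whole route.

0

Leg 1: -165.393° → -3.950°, shortest Δλ = 161.443° (east) — does not cross 180°.
Leg 2: -3.950° → +124.517°, shortest Δλ = 128.467° (east) — does not cross 180°.
Leg 3: +124.517° → +51.538°, shortest Δλ = -72.979° (west) — does not cross 180°.
Leg 4: +51.538° → -42.514°, shortest Δλ = -94.052° (west) — does not cross 180°.
Leg 5: -42.514° → -116.101°, shortest Δλ = -73.587° (west) — does not cross 180°.
Leg 6: -116.101° → -18.097°, shortest Δλ = 98.004° (east) — does not cross 180°.
Total crossings: 0.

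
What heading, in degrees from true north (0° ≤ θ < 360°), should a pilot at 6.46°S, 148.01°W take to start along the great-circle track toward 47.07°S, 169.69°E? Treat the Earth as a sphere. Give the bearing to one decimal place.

214.3°

Δλ = 169.69 − -148.01 = 317.70°; wrapped into (−180°, 180°]: -42.30°.
θ = atan2( sin Δλ · cos φ₂ , cos φ₁ · sin φ₂ − sin φ₁ · cos φ₂ · cos Δλ )
  = atan2(-0.45839, -0.67086) = -145.656° → normalised to [0°, 360°): 214.344°.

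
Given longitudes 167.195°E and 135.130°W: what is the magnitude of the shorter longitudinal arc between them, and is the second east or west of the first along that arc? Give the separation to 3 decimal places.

Raw difference: -135.130 − 167.195 = -302.325°.
Normalise into (−180°, 180°]: -302.325° + 360° = 57.675°.
Positive ⇒ the second point lies to the east; separation 57.675°.

57.675° east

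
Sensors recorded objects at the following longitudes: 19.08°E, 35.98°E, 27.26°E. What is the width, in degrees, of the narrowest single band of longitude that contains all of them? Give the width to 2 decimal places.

16.90°

Sort the longitudes: +19.08°, +27.26°, +35.98°.
Eastward gaps between consecutive values (wrapping around): 8.18°, 8.72°, 343.10°.
Largest gap = 343.10° ⇒ minimal covering band is its complement: 360° − 343.10° = 16.90°.
Band runs from +19.08° eastward to +35.98°.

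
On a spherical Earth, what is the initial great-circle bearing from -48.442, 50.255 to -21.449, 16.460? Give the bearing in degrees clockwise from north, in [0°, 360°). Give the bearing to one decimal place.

303.0°

Δλ = 16.460 − 50.255 = -33.795°.
θ = atan2( sin Δλ · cos φ₂ , cos φ₁ · sin φ₂ − sin φ₁ · cos φ₂ · cos Δλ )
  = atan2(-0.51770, 0.33620) = -57.000° → normalised to [0°, 360°): 303.000°.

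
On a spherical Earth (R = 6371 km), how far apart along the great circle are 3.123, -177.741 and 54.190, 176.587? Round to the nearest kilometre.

Δλ = 176.587 − -177.741 = 354.328°; wrapped into (−180°, 180°]: -5.672°.
Δφ = 54.190 − 3.123 = 51.067°.
a = sin²(Δφ/2) + cos φ₁ · cos φ₂ · sin²(Δλ/2) = 0.187225.
c = 2·atan2(√a, √(1−a)) = 0.89496 rad → d = 6371·c ≈ 5701.78 km.

5702 km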